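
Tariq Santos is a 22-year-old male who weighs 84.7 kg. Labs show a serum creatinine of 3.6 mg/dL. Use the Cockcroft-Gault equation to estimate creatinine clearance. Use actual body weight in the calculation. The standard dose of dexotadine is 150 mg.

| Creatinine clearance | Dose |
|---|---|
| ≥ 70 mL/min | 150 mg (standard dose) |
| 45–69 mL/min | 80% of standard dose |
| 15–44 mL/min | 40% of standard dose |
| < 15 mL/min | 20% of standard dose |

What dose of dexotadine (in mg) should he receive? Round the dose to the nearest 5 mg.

CrCl = (140 − 22) × 84.7 / (72 × 3.6) = 9994.6 / 259.20 ≈ 38.6 mL/min
CrCl ≈ 39 mL/min → bracket 15–44 mL/min.
40% of 150 mg = 60 mg

60 mg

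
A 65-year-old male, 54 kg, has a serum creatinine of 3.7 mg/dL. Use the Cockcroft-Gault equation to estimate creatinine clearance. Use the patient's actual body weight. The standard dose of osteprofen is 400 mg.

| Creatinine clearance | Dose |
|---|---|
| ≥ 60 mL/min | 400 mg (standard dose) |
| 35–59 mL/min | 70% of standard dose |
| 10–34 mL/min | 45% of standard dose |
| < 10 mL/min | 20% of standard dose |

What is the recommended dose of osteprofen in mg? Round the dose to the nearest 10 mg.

180 mg

CrCl = (140 − 65) × 54 / (72 × 3.7) = 4050.0 / 266.40 ≈ 15.2 mL/min
CrCl ≈ 15 mL/min → bracket 10–34 mL/min.
45% of 400 mg = 180 mg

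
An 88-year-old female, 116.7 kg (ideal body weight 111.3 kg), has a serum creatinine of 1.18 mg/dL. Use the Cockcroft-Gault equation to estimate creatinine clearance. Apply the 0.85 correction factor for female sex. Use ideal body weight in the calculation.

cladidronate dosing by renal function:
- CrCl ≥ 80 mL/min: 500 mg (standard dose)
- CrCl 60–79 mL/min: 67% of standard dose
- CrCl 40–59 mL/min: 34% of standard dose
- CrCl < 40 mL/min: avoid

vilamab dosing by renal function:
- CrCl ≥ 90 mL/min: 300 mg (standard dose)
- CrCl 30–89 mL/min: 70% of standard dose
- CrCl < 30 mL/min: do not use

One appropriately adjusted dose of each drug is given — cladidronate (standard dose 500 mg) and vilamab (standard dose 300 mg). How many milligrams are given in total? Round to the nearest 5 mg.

CrCl = (140 − 88) × 111.3 / (72 × 1.18) × 0.85 = 5787.6 / 84.96 × 0.85 ≈ 57.9 mL/min
CrCl ≈ 58 mL/min.
cladidronate: 40–59 mL/min → 34% of 500 mg = 170 mg.
vilamab: 30–89 mL/min → 70% of 300 mg = 210 mg.
Total = 170 + 210 = 380 mg.

380 mg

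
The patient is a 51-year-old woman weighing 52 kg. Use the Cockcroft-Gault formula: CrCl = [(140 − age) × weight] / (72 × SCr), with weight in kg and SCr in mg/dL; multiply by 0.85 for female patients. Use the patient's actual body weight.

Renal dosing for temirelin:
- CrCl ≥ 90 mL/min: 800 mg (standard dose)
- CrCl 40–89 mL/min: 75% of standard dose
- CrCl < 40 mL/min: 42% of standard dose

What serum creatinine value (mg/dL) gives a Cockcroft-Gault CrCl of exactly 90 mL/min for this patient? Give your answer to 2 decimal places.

Standard dose requires CrCl ≥ 90 mL/min.
Set (140 − 51) × 52 × 0.85 / (72 × SCr) = 90
SCr = (140 − 51) × 52 × 0.85 / (72 × 90) = 0.607 mg/dL

0.61 mg/dL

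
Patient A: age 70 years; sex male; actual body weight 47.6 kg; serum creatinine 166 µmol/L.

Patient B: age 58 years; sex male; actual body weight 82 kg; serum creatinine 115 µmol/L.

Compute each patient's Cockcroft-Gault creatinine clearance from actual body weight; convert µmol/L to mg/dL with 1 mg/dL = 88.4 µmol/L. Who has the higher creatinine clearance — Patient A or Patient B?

Patient A: SCr = 166 / 88.4 = 1.878 mg/dL
Patient A: CrCl = (140 − 70) × 47.6 / (72 × 1.878) = 3332.0 / 135.22 ≈ 24.6 mL/min
Patient B: SCr = 115 / 88.4 = 1.301 mg/dL
Patient B: CrCl = (140 − 58) × 82 / (72 × 1.301) = 6724.0 / 93.67 ≈ 71.8 mL/min
24.6 vs 71.8 mL/min → Patient B is higher.

Patient B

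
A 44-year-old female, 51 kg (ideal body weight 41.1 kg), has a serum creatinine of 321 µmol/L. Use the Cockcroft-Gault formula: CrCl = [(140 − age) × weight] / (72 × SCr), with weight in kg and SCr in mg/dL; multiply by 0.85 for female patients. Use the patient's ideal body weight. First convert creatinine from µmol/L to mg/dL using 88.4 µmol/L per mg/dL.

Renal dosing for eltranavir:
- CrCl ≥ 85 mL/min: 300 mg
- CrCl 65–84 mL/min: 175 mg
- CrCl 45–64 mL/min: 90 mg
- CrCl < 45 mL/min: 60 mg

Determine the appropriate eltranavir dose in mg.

SCr = 321 / 88.4 = 3.631 mg/dL
CrCl = (140 − 44) × 41.1 / (72 × 3.631) × 0.85 = 3945.6 / 261.43 × 0.85 ≈ 12.8 mL/min
CrCl ≈ 13 mL/min → bracket < 45 mL/min.
Dose for this bracket: 60 mg.

60 mg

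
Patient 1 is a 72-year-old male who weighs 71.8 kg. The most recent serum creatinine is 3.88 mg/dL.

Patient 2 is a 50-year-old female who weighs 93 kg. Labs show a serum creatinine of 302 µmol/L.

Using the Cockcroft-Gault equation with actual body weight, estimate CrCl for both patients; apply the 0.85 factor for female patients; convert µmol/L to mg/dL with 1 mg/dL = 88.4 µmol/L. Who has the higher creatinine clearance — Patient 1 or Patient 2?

Patient 2

Patient 1: CrCl = (140 − 72) × 71.8 / (72 × 3.88) = 4882.4 / 279.36 ≈ 17.5 mL/min
Patient 2: SCr = 302 / 88.4 = 3.416 mg/dL
Patient 2: CrCl = (140 − 50) × 93 / (72 × 3.416) × 0.85 = 8370.0 / 245.95 × 0.85 ≈ 28.9 mL/min
17.5 vs 28.9 mL/min → Patient 2 is higher.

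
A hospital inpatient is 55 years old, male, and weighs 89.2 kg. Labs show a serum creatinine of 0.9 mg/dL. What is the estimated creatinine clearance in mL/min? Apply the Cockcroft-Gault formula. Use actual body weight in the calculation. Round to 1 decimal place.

117.0 mL/min

CrCl = (140 − 55) × 89.2 / (72 × 0.9) = 7582.0 / 64.80 ≈ 117.0 mL/min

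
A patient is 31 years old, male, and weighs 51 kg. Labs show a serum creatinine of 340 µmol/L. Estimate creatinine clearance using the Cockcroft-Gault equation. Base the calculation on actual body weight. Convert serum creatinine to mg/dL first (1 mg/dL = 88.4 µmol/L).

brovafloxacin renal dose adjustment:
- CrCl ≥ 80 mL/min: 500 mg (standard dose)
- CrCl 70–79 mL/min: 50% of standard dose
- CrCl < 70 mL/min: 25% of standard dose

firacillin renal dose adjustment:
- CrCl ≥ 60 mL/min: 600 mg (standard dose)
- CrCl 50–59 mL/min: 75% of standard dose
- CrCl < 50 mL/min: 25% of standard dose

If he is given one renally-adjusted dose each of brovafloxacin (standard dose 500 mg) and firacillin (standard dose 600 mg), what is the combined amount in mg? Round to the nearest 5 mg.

SCr = 340 / 88.4 = 3.846 mg/dL
CrCl = (140 − 31) × 51 / (72 × 3.846) = 5559.0 / 276.91 ≈ 20.1 mL/min
CrCl ≈ 20 mL/min.
brovafloxacin: < 70 mL/min → 25% of 500 mg = 125 mg.
firacillin: < 50 mL/min → 25% of 600 mg = 150 mg.
Total = 125 + 150 = 275 mg.

275 mg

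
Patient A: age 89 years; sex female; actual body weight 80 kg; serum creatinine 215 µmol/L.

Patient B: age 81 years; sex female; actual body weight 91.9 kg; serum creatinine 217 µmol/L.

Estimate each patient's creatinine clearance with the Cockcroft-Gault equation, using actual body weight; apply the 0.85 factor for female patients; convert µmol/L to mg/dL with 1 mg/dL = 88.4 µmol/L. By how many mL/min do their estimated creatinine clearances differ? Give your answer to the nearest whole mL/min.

Patient A: SCr = 215 / 88.4 = 2.432 mg/dL
Patient A: CrCl = (140 − 89) × 80 / (72 × 2.432) × 0.85 = 4080.0 / 175.10 × 0.85 ≈ 19.8 mL/min
Patient B: SCr = 217 / 88.4 = 2.455 mg/dL
Patient B: CrCl = (140 − 81) × 91.9 / (72 × 2.455) × 0.85 = 5422.1 / 176.76 × 0.85 ≈ 26.1 mL/min
|19.8 − 26.1| = 6.3 mL/min

6 mL/min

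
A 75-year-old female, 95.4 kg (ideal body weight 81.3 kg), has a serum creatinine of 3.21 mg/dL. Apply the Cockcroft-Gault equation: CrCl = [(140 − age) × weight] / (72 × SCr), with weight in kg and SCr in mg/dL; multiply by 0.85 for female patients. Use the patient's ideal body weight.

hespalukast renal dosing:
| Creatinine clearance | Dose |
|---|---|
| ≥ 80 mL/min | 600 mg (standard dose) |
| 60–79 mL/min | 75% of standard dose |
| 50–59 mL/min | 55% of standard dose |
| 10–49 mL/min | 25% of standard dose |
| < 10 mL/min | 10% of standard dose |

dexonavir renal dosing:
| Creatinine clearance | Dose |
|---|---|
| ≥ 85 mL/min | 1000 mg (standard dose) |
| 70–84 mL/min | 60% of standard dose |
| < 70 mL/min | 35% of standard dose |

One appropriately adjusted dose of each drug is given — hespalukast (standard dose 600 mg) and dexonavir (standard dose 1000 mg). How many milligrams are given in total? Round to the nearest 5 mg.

CrCl = (140 − 75) × 81.3 / (72 × 3.21) × 0.85 = 5284.5 / 231.12 × 0.85 ≈ 19.4 mL/min
CrCl ≈ 19 mL/min.
hespalukast: 10–49 mL/min → 25% of 600 mg = 150 mg.
dexonavir: < 70 mL/min → 35% of 1000 mg = 350 mg.
Total = 150 + 350 = 500 mg.

500 mg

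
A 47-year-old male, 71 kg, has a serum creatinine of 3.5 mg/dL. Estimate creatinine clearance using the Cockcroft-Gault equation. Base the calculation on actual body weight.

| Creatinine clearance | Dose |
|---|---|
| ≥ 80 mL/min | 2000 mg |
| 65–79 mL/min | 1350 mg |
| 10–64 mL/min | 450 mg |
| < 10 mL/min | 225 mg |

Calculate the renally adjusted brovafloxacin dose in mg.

CrCl = (140 − 47) × 71 / (72 × 3.5) = 6603.0 / 252.00 ≈ 26.2 mL/min
CrCl ≈ 26 mL/min → bracket 10–64 mL/min.
Dose for this bracket: 450 mg.

450 mg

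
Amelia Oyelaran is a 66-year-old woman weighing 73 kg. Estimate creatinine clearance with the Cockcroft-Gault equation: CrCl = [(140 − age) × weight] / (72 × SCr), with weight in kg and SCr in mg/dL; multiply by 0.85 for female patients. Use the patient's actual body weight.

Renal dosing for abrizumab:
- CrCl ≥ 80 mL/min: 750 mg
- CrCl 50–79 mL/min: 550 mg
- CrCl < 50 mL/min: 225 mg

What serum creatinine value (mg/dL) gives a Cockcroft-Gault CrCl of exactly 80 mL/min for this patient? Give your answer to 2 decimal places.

0.80 mg/dL

Standard dose requires CrCl ≥ 80 mL/min.
Set (140 − 66) × 73 × 0.85 / (72 × SCr) = 80
SCr = (140 − 66) × 73 × 0.85 / (72 × 80) = 0.797 mg/dL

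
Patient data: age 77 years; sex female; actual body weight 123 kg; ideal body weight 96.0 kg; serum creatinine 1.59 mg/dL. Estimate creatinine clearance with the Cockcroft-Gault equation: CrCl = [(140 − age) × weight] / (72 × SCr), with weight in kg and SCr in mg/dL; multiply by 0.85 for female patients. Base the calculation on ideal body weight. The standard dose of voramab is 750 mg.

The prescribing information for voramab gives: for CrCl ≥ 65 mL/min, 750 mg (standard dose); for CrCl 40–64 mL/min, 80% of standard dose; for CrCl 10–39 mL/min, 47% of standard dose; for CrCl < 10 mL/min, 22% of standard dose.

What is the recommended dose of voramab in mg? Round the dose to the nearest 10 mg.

CrCl = (140 − 77) × 96 / (72 × 1.59) × 0.85 = 6048.0 / 114.48 × 0.85 ≈ 44.9 mL/min
CrCl ≈ 45 mL/min → bracket 40–64 mL/min.
80% of 750 mg = 600 mg

600 mg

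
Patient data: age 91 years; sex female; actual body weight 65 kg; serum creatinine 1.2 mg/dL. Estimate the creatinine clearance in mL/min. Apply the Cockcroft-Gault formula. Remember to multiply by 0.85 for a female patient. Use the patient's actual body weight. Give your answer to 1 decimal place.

31.3 mL/min

CrCl = (140 − 91) × 65 / (72 × 1.2) × 0.85 = 3185.0 / 86.40 × 0.85 ≈ 31.3 mL/min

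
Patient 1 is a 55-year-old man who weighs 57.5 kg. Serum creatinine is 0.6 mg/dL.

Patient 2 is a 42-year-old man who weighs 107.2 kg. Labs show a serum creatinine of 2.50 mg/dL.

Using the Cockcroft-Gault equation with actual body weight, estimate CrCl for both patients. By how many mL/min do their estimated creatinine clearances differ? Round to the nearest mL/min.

Patient 1: CrCl = (140 − 55) × 57.5 / (72 × 0.6) = 4887.5 / 43.20 ≈ 113.1 mL/min
Patient 2: CrCl = (140 − 42) × 107.2 / (72 × 2.5) = 10505.6 / 180.00 ≈ 58.4 mL/min
|113.1 − 58.4| = 54.7 mL/min

55 mL/min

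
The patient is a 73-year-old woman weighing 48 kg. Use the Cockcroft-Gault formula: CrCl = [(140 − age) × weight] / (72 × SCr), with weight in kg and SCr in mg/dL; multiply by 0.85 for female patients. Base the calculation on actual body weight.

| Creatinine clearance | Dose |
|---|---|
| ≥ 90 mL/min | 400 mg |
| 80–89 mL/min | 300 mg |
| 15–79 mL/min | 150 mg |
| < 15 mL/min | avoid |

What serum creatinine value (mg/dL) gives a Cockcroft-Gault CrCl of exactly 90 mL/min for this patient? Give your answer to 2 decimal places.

0.42 mg/dL

Standard dose requires CrCl ≥ 90 mL/min.
Set (140 − 73) × 48 × 0.85 / (72 × SCr) = 90
SCr = (140 − 73) × 48 × 0.85 / (72 × 90) = 0.422 mg/dL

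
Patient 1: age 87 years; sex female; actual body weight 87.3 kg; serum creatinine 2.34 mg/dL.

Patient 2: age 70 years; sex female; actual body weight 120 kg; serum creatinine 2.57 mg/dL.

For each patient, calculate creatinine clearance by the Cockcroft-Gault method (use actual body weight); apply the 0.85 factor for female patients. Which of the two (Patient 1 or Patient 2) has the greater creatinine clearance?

Patient 2

Patient 1: CrCl = (140 − 87) × 87.3 / (72 × 2.34) × 0.85 = 4626.9 / 168.48 × 0.85 ≈ 23.3 mL/min
Patient 2: CrCl = (140 − 70) × 120 / (72 × 2.57) × 0.85 = 8400.0 / 185.04 × 0.85 ≈ 38.6 mL/min
23.3 vs 38.6 mL/min → Patient 2 is higher.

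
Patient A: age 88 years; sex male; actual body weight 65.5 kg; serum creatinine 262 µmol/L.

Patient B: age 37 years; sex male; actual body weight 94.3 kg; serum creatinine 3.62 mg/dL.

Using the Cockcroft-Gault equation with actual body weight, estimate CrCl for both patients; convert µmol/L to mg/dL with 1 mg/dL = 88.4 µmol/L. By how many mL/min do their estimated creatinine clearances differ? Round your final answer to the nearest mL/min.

21 mL/min

Patient A: SCr = 262 / 88.4 = 2.964 mg/dL
Patient A: CrCl = (140 − 88) × 65.5 / (72 × 2.964) = 3406.0 / 213.41 ≈ 16.0 mL/min
Patient B: CrCl = (140 − 37) × 94.3 / (72 × 3.62) = 9712.9 / 260.64 ≈ 37.3 mL/min
|16.0 − 37.3| = 21.3 mL/min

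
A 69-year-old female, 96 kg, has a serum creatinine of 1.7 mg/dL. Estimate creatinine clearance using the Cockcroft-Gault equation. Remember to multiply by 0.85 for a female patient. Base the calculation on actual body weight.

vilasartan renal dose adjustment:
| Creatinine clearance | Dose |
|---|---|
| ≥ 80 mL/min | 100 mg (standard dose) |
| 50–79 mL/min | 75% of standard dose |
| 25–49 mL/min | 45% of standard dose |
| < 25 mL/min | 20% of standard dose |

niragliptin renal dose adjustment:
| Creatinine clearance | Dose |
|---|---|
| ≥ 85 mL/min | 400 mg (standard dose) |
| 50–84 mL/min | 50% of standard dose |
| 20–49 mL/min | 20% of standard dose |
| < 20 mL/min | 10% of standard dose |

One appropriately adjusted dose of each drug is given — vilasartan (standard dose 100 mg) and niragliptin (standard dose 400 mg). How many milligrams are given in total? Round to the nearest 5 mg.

CrCl = (140 − 69) × 96 / (72 × 1.7) × 0.85 = 6816.0 / 122.40 × 0.85 ≈ 47.3 mL/min
CrCl ≈ 47 mL/min.
vilasartan: 25–49 mL/min → 45% of 100 mg = 45 mg.
niragliptin: 20–49 mL/min → 20% of 400 mg = 80 mg.
Total = 45 + 80 = 125 mg.

125 mg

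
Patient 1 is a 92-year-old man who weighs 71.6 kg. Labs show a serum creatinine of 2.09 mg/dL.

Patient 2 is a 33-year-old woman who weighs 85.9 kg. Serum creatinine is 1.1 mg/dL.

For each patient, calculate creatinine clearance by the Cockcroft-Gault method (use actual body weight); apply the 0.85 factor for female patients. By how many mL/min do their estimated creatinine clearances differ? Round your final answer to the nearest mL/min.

76 mL/min

Patient 1: CrCl = (140 − 92) × 71.6 / (72 × 2.09) = 3436.8 / 150.48 ≈ 22.8 mL/min
Patient 2: CrCl = (140 − 33) × 85.9 / (72 × 1.1) × 0.85 = 9191.3 / 79.20 × 0.85 ≈ 98.6 mL/min
|22.8 − 98.6| = 75.8 mL/min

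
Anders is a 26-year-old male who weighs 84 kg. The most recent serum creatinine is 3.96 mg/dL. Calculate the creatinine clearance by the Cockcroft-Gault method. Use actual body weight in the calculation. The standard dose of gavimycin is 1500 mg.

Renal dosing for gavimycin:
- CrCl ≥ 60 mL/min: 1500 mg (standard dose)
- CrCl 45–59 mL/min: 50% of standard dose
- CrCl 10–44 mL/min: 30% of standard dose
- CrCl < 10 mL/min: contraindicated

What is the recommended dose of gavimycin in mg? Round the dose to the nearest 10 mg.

CrCl = (140 − 26) × 84 / (72 × 3.96) = 9576.0 / 285.12 ≈ 33.6 mL/min
CrCl ≈ 34 mL/min → bracket 10–44 mL/min.
30% of 1500 mg = 450 mg

450 mg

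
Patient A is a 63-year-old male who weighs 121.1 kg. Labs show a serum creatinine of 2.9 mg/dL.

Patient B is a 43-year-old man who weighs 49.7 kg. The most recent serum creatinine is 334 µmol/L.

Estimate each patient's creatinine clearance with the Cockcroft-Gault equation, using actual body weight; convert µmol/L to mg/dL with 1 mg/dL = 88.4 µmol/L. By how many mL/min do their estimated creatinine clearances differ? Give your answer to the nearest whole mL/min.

Patient A: CrCl = (140 − 63) × 121.1 / (72 × 2.9) = 9324.7 / 208.80 ≈ 44.7 mL/min
Patient B: SCr = 334 / 88.4 = 3.778 mg/dL
Patient B: CrCl = (140 − 43) × 49.7 / (72 × 3.778) = 4820.9 / 272.02 ≈ 17.7 mL/min
|44.7 − 17.7| = 27.0 mL/min

27 mL/min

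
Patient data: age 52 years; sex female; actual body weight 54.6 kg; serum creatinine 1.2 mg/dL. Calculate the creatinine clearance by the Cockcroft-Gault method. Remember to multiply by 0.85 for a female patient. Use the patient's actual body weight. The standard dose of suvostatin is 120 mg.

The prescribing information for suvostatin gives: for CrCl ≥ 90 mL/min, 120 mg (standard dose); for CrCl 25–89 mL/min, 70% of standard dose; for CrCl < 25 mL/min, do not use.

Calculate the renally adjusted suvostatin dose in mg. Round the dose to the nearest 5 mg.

85 mg

CrCl = (140 − 52) × 54.6 / (72 × 1.2) × 0.85 = 4804.8 / 86.40 × 0.85 ≈ 47.3 mL/min
CrCl ≈ 47 mL/min → bracket 25–89 mL/min.
70% of 120 mg = 84 mg → 85 mg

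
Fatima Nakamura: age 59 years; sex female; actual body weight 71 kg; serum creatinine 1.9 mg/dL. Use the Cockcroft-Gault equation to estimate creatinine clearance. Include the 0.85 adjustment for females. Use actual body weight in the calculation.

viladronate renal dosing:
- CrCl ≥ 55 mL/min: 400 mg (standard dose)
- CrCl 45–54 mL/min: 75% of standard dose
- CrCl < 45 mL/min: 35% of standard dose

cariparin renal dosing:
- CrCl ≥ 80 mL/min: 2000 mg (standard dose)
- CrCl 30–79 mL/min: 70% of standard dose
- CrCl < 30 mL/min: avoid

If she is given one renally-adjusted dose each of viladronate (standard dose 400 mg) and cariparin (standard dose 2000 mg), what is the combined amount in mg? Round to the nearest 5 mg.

1540 mg

CrCl = (140 − 59) × 71 / (72 × 1.9) × 0.85 = 5751.0 / 136.80 × 0.85 ≈ 35.7 mL/min
CrCl ≈ 36 mL/min.
viladronate: < 45 mL/min → 35% of 400 mg = 140 mg.
cariparin: 30–79 mL/min → 70% of 2000 mg = 1400 mg.
Total = 140 + 1400 = 1540 mg.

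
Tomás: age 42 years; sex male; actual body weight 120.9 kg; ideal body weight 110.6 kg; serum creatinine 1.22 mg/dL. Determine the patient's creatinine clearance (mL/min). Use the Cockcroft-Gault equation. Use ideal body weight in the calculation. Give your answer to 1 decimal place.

CrCl = (140 − 42) × 110.6 / (72 × 1.22) = 10838.8 / 87.84 ≈ 123.4 mL/min

123.4 mL/min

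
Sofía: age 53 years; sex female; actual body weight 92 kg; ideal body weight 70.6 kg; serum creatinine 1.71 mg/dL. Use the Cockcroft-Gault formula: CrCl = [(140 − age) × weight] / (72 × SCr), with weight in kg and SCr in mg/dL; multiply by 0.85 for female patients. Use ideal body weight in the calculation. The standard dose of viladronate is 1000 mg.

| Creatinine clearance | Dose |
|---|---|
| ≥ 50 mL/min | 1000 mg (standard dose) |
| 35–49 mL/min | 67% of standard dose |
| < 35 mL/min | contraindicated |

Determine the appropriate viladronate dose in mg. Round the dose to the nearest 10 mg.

CrCl = (140 − 53) × 70.6 / (72 × 1.71) × 0.85 = 6142.2 / 123.12 × 0.85 ≈ 42.4 mL/min
CrCl ≈ 42 mL/min → bracket 35–49 mL/min.
67% of 1000 mg = 670 mg

670 mg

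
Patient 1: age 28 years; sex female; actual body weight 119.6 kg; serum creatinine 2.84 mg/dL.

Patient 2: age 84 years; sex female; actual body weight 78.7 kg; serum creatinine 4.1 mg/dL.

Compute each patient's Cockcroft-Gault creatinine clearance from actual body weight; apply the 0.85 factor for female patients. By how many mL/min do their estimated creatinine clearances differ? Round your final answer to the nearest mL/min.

43 mL/min

Patient 1: CrCl = (140 − 28) × 119.6 / (72 × 2.84) × 0.85 = 13395.2 / 204.48 × 0.85 ≈ 55.7 mL/min
Patient 2: CrCl = (140 − 84) × 78.7 / (72 × 4.1) × 0.85 = 4407.2 / 295.20 × 0.85 ≈ 12.7 mL/min
|55.7 − 12.7| = 43.0 mL/min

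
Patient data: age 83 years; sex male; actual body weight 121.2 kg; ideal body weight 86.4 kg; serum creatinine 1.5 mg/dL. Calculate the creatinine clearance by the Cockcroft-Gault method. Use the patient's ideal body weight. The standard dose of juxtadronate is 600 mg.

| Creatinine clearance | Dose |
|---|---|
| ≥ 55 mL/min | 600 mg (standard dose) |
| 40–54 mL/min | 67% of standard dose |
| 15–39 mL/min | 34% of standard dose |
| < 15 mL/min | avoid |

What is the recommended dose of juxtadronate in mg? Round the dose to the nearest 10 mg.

400 mg

CrCl = (140 − 83) × 86.4 / (72 × 1.5) = 4924.8 / 108.00 ≈ 45.6 mL/min
CrCl ≈ 46 mL/min → bracket 40–54 mL/min.
67% of 600 mg = 402 mg → 400 mg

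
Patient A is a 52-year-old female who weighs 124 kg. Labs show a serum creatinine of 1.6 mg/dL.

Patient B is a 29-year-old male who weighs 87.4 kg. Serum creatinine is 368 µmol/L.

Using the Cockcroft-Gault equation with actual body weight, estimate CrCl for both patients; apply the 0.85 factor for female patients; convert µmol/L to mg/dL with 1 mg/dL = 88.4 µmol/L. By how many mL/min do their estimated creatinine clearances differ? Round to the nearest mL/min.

48 mL/min

Patient A: CrCl = (140 − 52) × 124 / (72 × 1.6) × 0.85 = 10912.0 / 115.20 × 0.85 ≈ 80.5 mL/min
Patient B: SCr = 368 / 88.4 = 4.163 mg/dL
Patient B: CrCl = (140 − 29) × 87.4 / (72 × 4.163) = 9701.4 / 299.74 ≈ 32.4 mL/min
|80.5 − 32.4| = 48.1 mL/min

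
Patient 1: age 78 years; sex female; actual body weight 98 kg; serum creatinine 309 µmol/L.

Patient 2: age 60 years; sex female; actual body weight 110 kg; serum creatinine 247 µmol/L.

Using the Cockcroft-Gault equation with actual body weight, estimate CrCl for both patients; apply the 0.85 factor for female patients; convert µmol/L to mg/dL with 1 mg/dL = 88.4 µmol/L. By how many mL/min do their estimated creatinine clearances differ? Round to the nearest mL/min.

17 mL/min

Patient 1: SCr = 309 / 88.4 = 3.495 mg/dL
Patient 1: CrCl = (140 − 78) × 98 / (72 × 3.495) × 0.85 = 6076.0 / 251.64 × 0.85 ≈ 20.5 mL/min
Patient 2: SCr = 247 / 88.4 = 2.794 mg/dL
Patient 2: CrCl = (140 − 60) × 110 / (72 × 2.794) × 0.85 = 8800.0 / 201.17 × 0.85 ≈ 37.2 mL/min
|20.5 − 37.2| = 16.7 mL/min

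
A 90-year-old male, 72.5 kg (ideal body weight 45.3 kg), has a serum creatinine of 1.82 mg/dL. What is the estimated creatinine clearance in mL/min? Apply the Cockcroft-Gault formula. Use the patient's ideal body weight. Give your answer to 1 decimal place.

17.3 mL/min

CrCl = (140 − 90) × 45.3 / (72 × 1.82) = 2265.0 / 131.04 ≈ 17.3 mL/min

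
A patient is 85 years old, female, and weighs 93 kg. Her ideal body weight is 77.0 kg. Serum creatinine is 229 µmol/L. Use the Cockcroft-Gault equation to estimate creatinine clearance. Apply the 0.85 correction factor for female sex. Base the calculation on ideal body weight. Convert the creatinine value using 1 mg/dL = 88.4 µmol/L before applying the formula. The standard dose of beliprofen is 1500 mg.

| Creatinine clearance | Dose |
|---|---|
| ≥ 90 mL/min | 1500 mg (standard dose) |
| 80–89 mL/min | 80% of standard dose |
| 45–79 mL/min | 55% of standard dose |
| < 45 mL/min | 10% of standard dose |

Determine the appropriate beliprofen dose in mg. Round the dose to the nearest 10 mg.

SCr = 229 / 88.4 = 2.59 mg/dL
CrCl = (140 − 85) × 77 / (72 × 2.59) × 0.85 = 4235.0 / 186.48 × 0.85 ≈ 19.3 mL/min
CrCl ≈ 19 mL/min → bracket < 45 mL/min.
10% of 1500 mg = 150 mg

150 mg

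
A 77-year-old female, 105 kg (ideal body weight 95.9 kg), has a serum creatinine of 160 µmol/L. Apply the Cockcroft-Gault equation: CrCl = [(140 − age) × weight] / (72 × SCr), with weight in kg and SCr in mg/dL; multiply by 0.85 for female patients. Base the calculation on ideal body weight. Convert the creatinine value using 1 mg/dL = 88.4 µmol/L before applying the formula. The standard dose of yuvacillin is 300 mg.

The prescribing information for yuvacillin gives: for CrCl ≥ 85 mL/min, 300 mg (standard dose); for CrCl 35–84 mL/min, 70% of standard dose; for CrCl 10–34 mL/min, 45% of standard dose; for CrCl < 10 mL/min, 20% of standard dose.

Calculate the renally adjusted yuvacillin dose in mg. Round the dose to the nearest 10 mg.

210 mg

SCr = 160 / 88.4 = 1.81 mg/dL
CrCl = (140 − 77) × 95.9 / (72 × 1.81) × 0.85 = 6041.7 / 130.32 × 0.85 ≈ 39.4 mL/min
CrCl ≈ 39 mL/min → bracket 35–84 mL/min.
70% of 300 mg = 210 mg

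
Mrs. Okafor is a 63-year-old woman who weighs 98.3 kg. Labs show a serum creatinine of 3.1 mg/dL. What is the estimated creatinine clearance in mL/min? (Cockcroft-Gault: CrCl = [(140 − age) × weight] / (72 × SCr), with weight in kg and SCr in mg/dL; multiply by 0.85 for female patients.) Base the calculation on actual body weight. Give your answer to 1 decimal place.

CrCl = (140 − 63) × 98.3 / (72 × 3.1) × 0.85 = 7569.1 / 223.20 × 0.85 ≈ 28.8 mL/min

28.8 mL/min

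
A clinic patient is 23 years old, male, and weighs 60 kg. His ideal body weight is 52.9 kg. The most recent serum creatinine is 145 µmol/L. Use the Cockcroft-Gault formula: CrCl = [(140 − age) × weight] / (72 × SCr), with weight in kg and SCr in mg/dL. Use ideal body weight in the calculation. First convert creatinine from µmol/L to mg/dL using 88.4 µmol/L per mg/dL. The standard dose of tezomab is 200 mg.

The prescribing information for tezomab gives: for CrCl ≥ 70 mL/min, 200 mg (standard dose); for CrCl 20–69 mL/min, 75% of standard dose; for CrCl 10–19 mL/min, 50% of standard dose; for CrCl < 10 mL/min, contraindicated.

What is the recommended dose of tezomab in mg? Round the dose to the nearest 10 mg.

150 mg

SCr = 145 / 88.4 = 1.64 mg/dL
CrCl = (140 − 23) × 52.9 / (72 × 1.64) = 6189.3 / 118.08 ≈ 52.4 mL/min
CrCl ≈ 52 mL/min → bracket 20–69 mL/min.
75% of 200 mg = 150 mg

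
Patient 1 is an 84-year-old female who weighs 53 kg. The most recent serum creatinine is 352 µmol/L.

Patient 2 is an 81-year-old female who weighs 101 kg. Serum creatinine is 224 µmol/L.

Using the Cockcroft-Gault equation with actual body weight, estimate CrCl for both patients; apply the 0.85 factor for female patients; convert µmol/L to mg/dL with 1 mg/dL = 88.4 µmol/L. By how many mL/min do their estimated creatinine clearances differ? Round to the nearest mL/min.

Patient 1: SCr = 352 / 88.4 = 3.982 mg/dL
Patient 1: CrCl = (140 − 84) × 53 / (72 × 3.982) × 0.85 = 2968.0 / 286.70 × 0.85 ≈ 8.8 mL/min
Patient 2: SCr = 224 / 88.4 = 2.534 mg/dL
Patient 2: CrCl = (140 − 81) × 101 / (72 × 2.534) × 0.85 = 5959.0 / 182.45 × 0.85 ≈ 27.8 mL/min
|8.8 − 27.8| = 19.0 mL/min

19 mL/min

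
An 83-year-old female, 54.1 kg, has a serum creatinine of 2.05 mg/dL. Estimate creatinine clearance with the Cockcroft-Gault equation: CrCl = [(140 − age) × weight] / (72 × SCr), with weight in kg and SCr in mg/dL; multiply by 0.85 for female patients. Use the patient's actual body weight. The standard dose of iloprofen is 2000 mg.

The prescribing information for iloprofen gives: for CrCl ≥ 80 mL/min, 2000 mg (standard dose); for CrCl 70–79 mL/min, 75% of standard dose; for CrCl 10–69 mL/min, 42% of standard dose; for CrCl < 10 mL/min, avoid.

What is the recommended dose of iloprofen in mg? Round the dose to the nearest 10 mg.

840 mg

CrCl = (140 − 83) × 54.1 / (72 × 2.05) × 0.85 = 3083.7 / 147.60 × 0.85 ≈ 17.8 mL/min
CrCl ≈ 18 mL/min → bracket 10–69 mL/min.
42% of 2000 mg = 840 mg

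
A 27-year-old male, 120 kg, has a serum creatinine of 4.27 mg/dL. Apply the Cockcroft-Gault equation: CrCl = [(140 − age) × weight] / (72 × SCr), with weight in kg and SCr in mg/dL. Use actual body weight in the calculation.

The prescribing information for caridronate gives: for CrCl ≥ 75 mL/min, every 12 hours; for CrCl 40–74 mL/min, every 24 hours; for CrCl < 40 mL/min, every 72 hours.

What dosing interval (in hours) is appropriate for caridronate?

every 24 hours

CrCl = (140 − 27) × 120 / (72 × 4.27) = 13560.0 / 307.44 ≈ 44.1 mL/min
CrCl ≈ 44 mL/min → bracket 40–74 mL/min → every 24 hours.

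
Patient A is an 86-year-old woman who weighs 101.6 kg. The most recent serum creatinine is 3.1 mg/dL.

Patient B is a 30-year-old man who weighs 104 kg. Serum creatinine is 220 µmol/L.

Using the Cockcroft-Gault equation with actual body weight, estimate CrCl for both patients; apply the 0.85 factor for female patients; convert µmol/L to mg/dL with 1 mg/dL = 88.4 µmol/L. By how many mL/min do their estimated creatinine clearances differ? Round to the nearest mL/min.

43 mL/min

Patient A: CrCl = (140 − 86) × 101.6 / (72 × 3.1) × 0.85 = 5486.4 / 223.20 × 0.85 ≈ 20.9 mL/min
Patient B: SCr = 220 / 88.4 = 2.489 mg/dL
Patient B: CrCl = (140 − 30) × 104 / (72 × 2.489) = 11440.0 / 179.21 ≈ 63.8 mL/min
|20.9 − 63.8| = 42.9 mL/min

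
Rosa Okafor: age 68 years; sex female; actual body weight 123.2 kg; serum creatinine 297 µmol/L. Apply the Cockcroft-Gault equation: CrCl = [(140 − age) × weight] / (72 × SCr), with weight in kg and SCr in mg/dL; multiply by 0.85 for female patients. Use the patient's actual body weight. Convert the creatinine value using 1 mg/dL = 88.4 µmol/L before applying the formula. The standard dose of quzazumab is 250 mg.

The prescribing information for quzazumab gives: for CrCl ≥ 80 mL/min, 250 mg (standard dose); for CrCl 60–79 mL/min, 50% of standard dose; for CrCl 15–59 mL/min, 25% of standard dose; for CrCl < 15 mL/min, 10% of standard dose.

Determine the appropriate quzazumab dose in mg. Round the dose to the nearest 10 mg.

SCr = 297 / 88.4 = 3.36 mg/dL
CrCl = (140 − 68) × 123.2 / (72 × 3.36) × 0.85 = 8870.4 / 241.92 × 0.85 ≈ 31.2 mL/min
CrCl ≈ 31 mL/min → bracket 15–59 mL/min.
25% of 250 mg = 62.5 mg → 60 mg

60 mg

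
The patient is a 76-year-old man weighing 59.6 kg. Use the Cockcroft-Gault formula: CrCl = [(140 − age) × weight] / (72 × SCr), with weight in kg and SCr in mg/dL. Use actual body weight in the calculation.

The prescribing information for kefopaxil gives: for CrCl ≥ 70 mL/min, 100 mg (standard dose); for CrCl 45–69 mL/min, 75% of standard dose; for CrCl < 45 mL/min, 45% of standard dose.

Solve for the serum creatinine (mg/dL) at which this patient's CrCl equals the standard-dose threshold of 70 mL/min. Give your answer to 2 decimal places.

Standard dose requires CrCl ≥ 70 mL/min.
Set (140 − 76) × 59.6 / (72 × SCr) = 70
SCr = (140 − 76) × 59.6 / (72 × 70) = 0.757 mg/dL

0.76 mg/dL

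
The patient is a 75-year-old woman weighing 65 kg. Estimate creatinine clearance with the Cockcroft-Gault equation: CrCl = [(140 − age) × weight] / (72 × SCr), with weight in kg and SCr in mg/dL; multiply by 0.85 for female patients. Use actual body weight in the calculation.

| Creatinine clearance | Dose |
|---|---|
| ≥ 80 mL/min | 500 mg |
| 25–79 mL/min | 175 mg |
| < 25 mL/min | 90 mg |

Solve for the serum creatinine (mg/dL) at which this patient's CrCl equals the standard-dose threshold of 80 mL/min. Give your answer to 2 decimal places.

Standard dose requires CrCl ≥ 80 mL/min.
Set (140 − 75) × 65 × 0.85 / (72 × SCr) = 80
SCr = (140 − 75) × 65 × 0.85 / (72 × 80) = 0.623 mg/dL

0.62 mg/dL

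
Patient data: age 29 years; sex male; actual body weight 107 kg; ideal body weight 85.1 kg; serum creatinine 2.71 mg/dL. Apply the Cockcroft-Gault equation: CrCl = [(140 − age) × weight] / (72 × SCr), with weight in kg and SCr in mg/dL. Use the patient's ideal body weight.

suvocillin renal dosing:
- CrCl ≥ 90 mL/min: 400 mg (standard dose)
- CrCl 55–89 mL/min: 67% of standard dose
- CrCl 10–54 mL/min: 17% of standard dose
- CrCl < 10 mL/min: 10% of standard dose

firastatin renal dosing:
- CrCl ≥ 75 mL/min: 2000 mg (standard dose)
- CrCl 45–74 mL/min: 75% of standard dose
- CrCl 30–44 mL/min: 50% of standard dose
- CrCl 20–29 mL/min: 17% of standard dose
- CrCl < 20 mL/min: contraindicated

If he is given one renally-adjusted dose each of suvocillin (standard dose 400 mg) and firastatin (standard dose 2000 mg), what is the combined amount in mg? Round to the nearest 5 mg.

CrCl = (140 − 29) × 85.1 / (72 × 2.71) = 9446.1 / 195.12 ≈ 48.4 mL/min
CrCl ≈ 48 mL/min.
suvocillin: 10–54 mL/min → 17% of 400 mg = 68 mg.
firastatin: 45–74 mL/min → 75% of 2000 mg = 1500 mg.
Total = 68 + 1500 = 1568 mg.

1570 mg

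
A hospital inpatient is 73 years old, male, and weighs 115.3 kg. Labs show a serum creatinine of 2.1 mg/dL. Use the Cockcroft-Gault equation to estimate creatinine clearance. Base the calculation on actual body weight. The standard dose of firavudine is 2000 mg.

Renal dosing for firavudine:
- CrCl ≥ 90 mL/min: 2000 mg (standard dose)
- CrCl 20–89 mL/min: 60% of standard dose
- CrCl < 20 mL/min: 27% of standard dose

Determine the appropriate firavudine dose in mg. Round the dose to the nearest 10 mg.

1200 mg

CrCl = (140 − 73) × 115.3 / (72 × 2.1) = 7725.1 / 151.20 ≈ 51.1 mL/min
CrCl ≈ 51 mL/min → bracket 20–89 mL/min.
60% of 2000 mg = 1200 mg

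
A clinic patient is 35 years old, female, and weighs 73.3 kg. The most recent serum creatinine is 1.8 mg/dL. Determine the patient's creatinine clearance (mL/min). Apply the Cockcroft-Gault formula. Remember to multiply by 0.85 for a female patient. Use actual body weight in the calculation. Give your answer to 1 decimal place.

CrCl = (140 − 35) × 73.3 / (72 × 1.8) × 0.85 = 7696.5 / 129.60 × 0.85 ≈ 50.5 mL/min

50.5 mL/min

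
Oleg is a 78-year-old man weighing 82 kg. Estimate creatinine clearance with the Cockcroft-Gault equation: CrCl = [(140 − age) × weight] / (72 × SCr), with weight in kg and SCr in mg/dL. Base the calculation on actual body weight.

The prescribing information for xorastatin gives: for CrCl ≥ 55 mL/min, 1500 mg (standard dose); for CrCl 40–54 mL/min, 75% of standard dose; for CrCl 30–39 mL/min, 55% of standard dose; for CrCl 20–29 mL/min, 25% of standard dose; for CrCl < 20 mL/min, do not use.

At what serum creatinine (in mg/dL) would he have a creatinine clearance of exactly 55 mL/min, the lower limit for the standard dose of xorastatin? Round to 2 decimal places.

1.28 mg/dL

Standard dose requires CrCl ≥ 55 mL/min.
Set (140 − 78) × 82 / (72 × SCr) = 55
SCr = (140 − 78) × 82 / (72 × 55) = 1.284 mg/dL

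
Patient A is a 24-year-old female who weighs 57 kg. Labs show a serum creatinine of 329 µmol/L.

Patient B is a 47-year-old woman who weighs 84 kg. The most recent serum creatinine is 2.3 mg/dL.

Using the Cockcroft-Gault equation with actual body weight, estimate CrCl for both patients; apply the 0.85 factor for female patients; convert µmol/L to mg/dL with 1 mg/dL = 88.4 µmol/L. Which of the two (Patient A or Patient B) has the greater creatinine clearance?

Patient B

Patient A: SCr = 329 / 88.4 = 3.722 mg/dL
Patient A: CrCl = (140 − 24) × 57 / (72 × 3.722) × 0.85 = 6612.0 / 267.98 × 0.85 ≈ 21.0 mL/min
Patient B: CrCl = (140 − 47) × 84 / (72 × 2.3) × 0.85 = 7812.0 / 165.60 × 0.85 ≈ 40.1 mL/min
21.0 vs 40.1 mL/min → Patient B is higher.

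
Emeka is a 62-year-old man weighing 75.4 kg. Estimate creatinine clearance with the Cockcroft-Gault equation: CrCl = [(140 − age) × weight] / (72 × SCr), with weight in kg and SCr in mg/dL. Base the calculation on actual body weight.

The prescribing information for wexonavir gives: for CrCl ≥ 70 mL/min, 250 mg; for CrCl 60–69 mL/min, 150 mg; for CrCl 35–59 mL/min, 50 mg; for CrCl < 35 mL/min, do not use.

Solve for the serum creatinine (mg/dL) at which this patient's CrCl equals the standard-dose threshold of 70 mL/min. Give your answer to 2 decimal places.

Standard dose requires CrCl ≥ 70 mL/min.
Set (140 − 62) × 75.4 / (72 × SCr) = 70
SCr = (140 − 62) × 75.4 / (72 × 70) = 1.167 mg/dL

1.17 mg/dL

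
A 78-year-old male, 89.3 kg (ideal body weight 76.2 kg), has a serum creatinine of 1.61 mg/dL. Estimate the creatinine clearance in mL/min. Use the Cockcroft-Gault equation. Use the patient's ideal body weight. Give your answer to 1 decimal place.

40.8 mL/min

CrCl = (140 − 78) × 76.2 / (72 × 1.61) = 4724.4 / 115.92 ≈ 40.8 mL/min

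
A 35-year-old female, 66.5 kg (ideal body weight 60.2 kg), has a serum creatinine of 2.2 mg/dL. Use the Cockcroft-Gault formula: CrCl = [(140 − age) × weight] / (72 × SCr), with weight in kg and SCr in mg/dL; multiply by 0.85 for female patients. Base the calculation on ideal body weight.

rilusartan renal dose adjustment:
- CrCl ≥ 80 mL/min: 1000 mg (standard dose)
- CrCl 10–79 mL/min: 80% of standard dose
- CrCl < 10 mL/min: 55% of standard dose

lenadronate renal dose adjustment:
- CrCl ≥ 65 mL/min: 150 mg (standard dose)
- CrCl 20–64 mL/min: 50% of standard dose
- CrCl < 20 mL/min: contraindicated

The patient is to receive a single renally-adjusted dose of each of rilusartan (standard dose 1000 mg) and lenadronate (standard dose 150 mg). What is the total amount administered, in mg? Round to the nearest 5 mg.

875 mg

CrCl = (140 − 35) × 60.2 / (72 × 2.2) × 0.85 = 6321.0 / 158.40 × 0.85 ≈ 33.9 mL/min
CrCl ≈ 34 mL/min.
rilusartan: 10–79 mL/min → 80% of 1000 mg = 800 mg.
lenadronate: 20–64 mL/min → 50% of 150 mg = 75 mg.
Total = 800 + 75 = 875 mg.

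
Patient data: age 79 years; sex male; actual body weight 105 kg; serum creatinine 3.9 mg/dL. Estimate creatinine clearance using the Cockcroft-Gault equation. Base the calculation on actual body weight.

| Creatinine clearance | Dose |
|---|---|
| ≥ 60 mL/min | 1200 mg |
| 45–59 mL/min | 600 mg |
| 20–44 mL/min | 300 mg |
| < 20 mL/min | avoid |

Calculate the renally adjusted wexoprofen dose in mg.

CrCl = (140 − 79) × 105 / (72 × 3.9) = 6405.0 / 280.80 ≈ 22.8 mL/min
CrCl ≈ 23 mL/min → bracket 20–44 mL/min.
Dose for this bracket: 300 mg.

300 mg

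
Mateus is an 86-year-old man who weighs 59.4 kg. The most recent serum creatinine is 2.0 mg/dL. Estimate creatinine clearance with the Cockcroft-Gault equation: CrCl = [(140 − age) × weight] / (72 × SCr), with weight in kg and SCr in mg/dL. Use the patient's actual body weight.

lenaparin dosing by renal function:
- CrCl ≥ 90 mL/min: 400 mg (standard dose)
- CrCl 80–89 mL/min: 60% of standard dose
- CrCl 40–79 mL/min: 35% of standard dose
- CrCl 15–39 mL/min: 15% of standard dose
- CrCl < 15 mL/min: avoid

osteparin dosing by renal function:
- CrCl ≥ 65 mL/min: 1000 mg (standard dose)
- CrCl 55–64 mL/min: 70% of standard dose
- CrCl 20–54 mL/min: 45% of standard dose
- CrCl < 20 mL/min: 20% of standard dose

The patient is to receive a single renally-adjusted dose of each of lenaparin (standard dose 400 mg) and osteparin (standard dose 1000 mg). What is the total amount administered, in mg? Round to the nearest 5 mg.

510 mg

CrCl = (140 − 86) × 59.4 / (72 × 2) = 3207.6 / 144.00 ≈ 22.3 mL/min
CrCl ≈ 22 mL/min.
lenaparin: 15–39 mL/min → 15% of 400 mg = 60 mg.
osteparin: 20–54 mL/min → 45% of 1000 mg = 450 mg.
Total = 60 + 450 = 510 mg.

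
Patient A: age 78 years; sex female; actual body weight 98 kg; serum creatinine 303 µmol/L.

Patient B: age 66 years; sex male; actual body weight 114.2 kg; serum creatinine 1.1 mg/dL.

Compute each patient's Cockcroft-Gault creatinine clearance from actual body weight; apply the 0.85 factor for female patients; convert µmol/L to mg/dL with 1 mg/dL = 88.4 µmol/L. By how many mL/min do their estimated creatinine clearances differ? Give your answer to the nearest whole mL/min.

86 mL/min

Patient A: SCr = 303 / 88.4 = 3.428 mg/dL
Patient A: CrCl = (140 − 78) × 98 / (72 × 3.428) × 0.85 = 6076.0 / 246.82 × 0.85 ≈ 20.9 mL/min
Patient B: CrCl = (140 − 66) × 114.2 / (72 × 1.1) = 8450.8 / 79.20 ≈ 106.7 mL/min
|20.9 − 106.7| = 85.8 mL/min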